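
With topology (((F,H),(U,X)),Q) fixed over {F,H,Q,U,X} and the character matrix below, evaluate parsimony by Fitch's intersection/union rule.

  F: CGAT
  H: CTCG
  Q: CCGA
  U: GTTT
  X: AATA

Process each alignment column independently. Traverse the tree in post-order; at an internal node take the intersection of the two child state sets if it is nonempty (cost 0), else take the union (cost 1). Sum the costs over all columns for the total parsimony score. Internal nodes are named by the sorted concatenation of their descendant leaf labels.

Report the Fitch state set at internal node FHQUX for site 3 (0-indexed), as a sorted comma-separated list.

A,T

[col 0] FH: children F:{C}, H:{C} ∩→ {C}; cost 0
[col 0] UX: children U:{G}, X:{A} ∪→ {A,G}; cost 1
[col 0] FHUX: children FH:{C}, UX:{A,G} ∪→ {A,C,G}; cost 1
[col 0] FHQUX: children FHUX:{A,C,G}, Q:{C} ∩→ {C}; cost 0
[col 1] FH: children F:{G}, H:{T} ∪→ {G,T}; cost 1
[col 1] UX: children U:{T}, X:{A} ∪→ {A,T}; cost 1
[col 1] FHUX: children FH:{G,T}, UX:{A,T} ∩→ {T}; cost 0
[col 1] FHQUX: children FHUX:{T}, Q:{C} ∪→ {C,T}; cost 1
[col 2] FH: children F:{A}, H:{C} ∪→ {A,C}; cost 1
[col 2] UX: children U:{T}, X:{T} ∩→ {T}; cost 0
[col 2] FHUX: children FH:{A,C}, UX:{T} ∪→ {A,C,T}; cost 1
[col 2] FHQUX: children FHUX:{A,C,T}, Q:{G} ∪→ {A,C,G,T}; cost 1
[col 3] FH: children F:{T}, H:{G} ∪→ {G,T}; cost 1
[col 3] UX: children U:{T}, X:{A} ∪→ {A,T}; cost 1
[col 3] FHUX: children FH:{G,T}, UX:{A,T} ∩→ {T}; cost 0
[col 3] FHQUX: children FHUX:{T}, Q:{A} ∪→ {A,T}; cost 1
per-site changes: [2, 3, 3, 3]; total = 11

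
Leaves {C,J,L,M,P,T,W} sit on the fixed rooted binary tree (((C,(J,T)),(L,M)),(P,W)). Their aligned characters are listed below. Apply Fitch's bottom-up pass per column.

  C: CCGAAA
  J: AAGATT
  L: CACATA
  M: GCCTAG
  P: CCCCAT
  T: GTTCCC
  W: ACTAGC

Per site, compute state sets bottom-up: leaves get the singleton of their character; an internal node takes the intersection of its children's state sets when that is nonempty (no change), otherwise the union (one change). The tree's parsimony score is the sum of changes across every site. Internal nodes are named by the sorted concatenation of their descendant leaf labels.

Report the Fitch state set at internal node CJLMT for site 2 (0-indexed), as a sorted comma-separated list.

JT@0: {A} ∪ {G} = {A,G} (union, +1)
CJT@0: {C} ∪ {A,G} = {A,C,G} (union, +1)
LM@0: {C} ∪ {G} = {C,G} (union, +1)
CJLMT@0: {A,C,G} ∩ {C,G} = {C,G} (intersection, +0)
PW@0: {C} ∪ {A} = {A,C} (union, +1)
CJLMPTW@0: {C,G} ∩ {A,C} = {C} (intersection, +0)
JT@1: {A} ∪ {T} = {A,T} (union, +1)
CJT@1: {C} ∪ {A,T} = {A,C,T} (union, +1)
LM@1: {A} ∪ {C} = {A,C} (union, +1)
CJLMT@1: {A,C,T} ∩ {A,C} = {A,C} (intersection, +0)
PW@1: {C} ∩ {C} = {C} (intersection, +0)
CJLMPTW@1: {A,C} ∩ {C} = {C} (intersection, +0)
JT@2: {G} ∪ {T} = {G,T} (union, +1)
CJT@2: {G} ∩ {G,T} = {G} (intersection, +0)
LM@2: {C} ∩ {C} = {C} (intersection, +0)
CJLMT@2: {G} ∪ {C} = {C,G} (union, +1)
PW@2: {C} ∪ {T} = {C,T} (union, +1)
CJLMPTW@2: {C,G} ∩ {C,T} = {C} (intersection, +0)
JT@3: {A} ∪ {C} = {A,C} (union, +1)
CJT@3: {A} ∩ {A,C} = {A} (intersection, +0)
LM@3: {A} ∪ {T} = {A,T} (union, +1)
CJLMT@3: {A} ∩ {A,T} = {A} (intersection, +0)
PW@3: {C} ∪ {A} = {A,C} (union, +1)
CJLMPTW@3: {A} ∩ {A,C} = {A} (intersection, +0)
JT@4: {T} ∪ {C} = {C,T} (union, +1)
CJT@4: {A} ∪ {C,T} = {A,C,T} (union, +1)
LM@4: {T} ∪ {A} = {A,T} (union, +1)
CJLMT@4: {A,C,T} ∩ {A,T} = {A,T} (intersection, +0)
PW@4: {A} ∪ {G} = {A,G} (union, +1)
CJLMPTW@4: {A,T} ∩ {A,G} = {A} (intersection, +0)
JT@5: {T} ∪ {C} = {C,T} (union, +1)
CJT@5: {A} ∪ {C,T} = {A,C,T} (union, +1)
LM@5: {A} ∪ {G} = {A,G} (union, +1)
CJLMT@5: {A,C,T} ∩ {A,G} = {A} (intersection, +0)
PW@5: {T} ∪ {C} = {C,T} (union, +1)
CJLMPTW@5: {A} ∪ {C,T} = {A,C,T} (union, +1)
per-site changes: [4, 3, 3, 3, 4, 5]; total = 22

C,G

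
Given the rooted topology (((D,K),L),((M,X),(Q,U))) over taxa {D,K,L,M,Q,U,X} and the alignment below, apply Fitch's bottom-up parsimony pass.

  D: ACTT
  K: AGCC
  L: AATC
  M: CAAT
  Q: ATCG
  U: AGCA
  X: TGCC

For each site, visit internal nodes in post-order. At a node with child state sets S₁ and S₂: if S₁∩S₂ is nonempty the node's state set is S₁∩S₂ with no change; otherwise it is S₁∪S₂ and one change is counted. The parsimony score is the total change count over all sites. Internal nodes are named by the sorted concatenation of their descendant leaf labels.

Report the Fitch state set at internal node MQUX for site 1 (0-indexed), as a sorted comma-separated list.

site 0, node DK: D={A} ∩ K={A} → {A} (+0)
site 0, node DKL: DK={A} ∩ L={A} → {A} (+0)
site 0, node MX: M={C} ∪ X={T} → {C,T} (+1)
site 0, node QU: Q={A} ∩ U={A} → {A} (+0)
site 0, node MQUX: MX={C,T} ∪ QU={A} → {A,C,T} (+1)
site 0, node DKLMQUX: DKL={A} ∩ MQUX={A,C,T} → {A} (+0)
site 1, node DK: D={C} ∪ K={G} → {C,G} (+1)
site 1, node DKL: DK={C,G} ∪ L={A} → {A,C,G} (+1)
site 1, node MX: M={A} ∪ X={G} → {A,G} (+1)
site 1, node QU: Q={T} ∪ U={G} → {G,T} (+1)
site 1, node MQUX: MX={A,G} ∩ QU={G,T} → {G} (+0)
site 1, node DKLMQUX: DKL={A,C,G} ∩ MQUX={G} → {G} (+0)
site 2, node DK: D={T} ∪ K={C} → {C,T} (+1)
site 2, node DKL: DK={C,T} ∩ L={T} → {T} (+0)
site 2, node MX: M={A} ∪ X={C} → {A,C} (+1)
site 2, node QU: Q={C} ∩ U={C} → {C} (+0)
site 2, node MQUX: MX={A,C} ∩ QU={C} → {C} (+0)
site 2, node DKLMQUX: DKL={T} ∪ MQUX={C} → {C,T} (+1)
site 3, node DK: D={T} ∪ K={C} → {C,T} (+1)
site 3, node DKL: DK={C,T} ∩ L={C} → {C} (+0)
site 3, node MX: M={T} ∪ X={C} → {C,T} (+1)
site 3, node QU: Q={G} ∪ U={A} → {A,G} (+1)
site 3, node MQUX: MX={C,T} ∪ QU={A,G} → {A,C,G,T} (+1)
site 3, node DKLMQUX: DKL={C} ∩ MQUX={A,C,G,T} → {C} (+0)
per-site changes: [2, 4, 3, 4]; total = 13

G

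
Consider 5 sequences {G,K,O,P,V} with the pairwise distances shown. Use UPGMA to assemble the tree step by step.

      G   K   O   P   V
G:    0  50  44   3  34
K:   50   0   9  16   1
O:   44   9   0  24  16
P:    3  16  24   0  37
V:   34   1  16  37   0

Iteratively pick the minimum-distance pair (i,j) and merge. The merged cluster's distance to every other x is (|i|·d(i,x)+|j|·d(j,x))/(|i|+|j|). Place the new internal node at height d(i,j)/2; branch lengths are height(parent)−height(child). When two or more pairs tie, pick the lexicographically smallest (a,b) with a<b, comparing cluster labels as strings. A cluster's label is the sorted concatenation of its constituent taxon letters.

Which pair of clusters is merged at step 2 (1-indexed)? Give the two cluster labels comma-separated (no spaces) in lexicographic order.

G,P

step 1: merge (K,V) at d=1; branch lengths K→1/2, V→1/2; new cluster KV
  updated: d(G,KV)=42, d(KV,O)=25/2, d(KV,P)=53/2
step 2: merge (G,P) at d=3; branch lengths G→3/2, P→3/2; new cluster GP
  updated: d(GP,KV)=137/4, d(GP,O)=34
step 3: merge (KV,O) at d=25/2; branch lengths KV→23/4, O→25/4; new cluster KOV
  updated: d(GP,KOV)=205/6
step 4: merge (GP,KOV) at d=205/6; branch lengths GP→187/12, KOV→65/6; new cluster GKOPV
final tree: ((G:3/2,P:3/2):187/12,((K:1/2,V:1/2):23/4,O:25/4):65/6)
total length: 509/12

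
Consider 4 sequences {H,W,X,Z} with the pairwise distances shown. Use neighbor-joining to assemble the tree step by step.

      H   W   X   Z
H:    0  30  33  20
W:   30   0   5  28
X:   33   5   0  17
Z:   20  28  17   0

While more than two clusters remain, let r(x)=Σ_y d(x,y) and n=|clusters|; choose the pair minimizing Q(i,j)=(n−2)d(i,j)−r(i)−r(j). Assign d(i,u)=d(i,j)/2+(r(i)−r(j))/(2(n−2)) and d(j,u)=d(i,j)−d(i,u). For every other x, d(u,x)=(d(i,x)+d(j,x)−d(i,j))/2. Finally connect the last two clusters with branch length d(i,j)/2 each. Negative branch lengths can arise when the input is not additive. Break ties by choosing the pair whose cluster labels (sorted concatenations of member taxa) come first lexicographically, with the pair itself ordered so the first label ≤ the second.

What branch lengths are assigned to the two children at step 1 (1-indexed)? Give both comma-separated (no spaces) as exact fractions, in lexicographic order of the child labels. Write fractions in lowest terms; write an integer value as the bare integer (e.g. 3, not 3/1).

29/2,11/2

iteration 1: select H,Z (d=20, Q=-108); attach at lengths (29/2, 11/2); label the merged cluster HZ
  updated: d(HZ,W)=19, d(HZ,X)=15
iteration 2: select HZ,W (d=19, Q=-39); attach at lengths (29/2, 9/2); label the merged cluster HWZ
  updated: d(HWZ,X)=1/2
iteration 3: select HWZ,X (d=1/2); attach at lengths (1/4, 1/4); label the merged cluster HWXZ
final tree: (((H:29/2,Z:11/2):29/2,W:9/2):1/4,X:1/4)
total length: 79/2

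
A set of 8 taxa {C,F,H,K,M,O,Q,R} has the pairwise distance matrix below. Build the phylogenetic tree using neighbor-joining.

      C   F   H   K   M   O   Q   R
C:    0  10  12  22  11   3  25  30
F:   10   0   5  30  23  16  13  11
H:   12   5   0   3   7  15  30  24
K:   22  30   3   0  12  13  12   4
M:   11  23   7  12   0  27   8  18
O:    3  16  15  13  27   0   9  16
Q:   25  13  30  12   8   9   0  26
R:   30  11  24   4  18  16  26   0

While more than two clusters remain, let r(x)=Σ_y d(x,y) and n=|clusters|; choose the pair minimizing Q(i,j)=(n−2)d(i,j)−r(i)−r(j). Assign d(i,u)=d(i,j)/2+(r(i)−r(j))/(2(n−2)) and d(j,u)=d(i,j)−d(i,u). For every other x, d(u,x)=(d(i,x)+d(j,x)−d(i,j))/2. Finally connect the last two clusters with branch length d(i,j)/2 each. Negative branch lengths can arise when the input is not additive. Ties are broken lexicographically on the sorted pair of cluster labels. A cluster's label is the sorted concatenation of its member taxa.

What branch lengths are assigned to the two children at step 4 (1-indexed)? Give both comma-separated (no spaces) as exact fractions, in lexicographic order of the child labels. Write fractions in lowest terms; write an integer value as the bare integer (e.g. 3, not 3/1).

iteration 1: select K,R (d=4, Q=-201); attach at lengths (-3/4, 19/4); label the merged cluster KR
  updated: d(C,KR)=24, d(F,KR)=37/2, d(H,KR)=23/2, d(KR,M)=13, d(KR,O)=25/2, d(KR,Q)=17
iteration 2: select C,O (d=3, Q=-305/2); attach at lengths (7/4, 5/4); label the merged cluster CO
  updated: d(CO,F)=23/2, d(CO,H)=12, d(CO,KR)=67/4, d(CO,M)=35/2, d(CO,Q)=31/2
iteration 3: select M,Q (d=8, Q=-120); attach at lengths (17/8, 47/8); label the merged cluster MQ
  updated: d(CO,MQ)=25/2, d(F,MQ)=14, d(H,MQ)=29/2, d(KR,MQ)=11
iteration 4: select F,H (d=5, Q=-77); attach at lengths (7/2, 3/2); label the merged cluster FH
  updated: d(CO,FH)=37/4, d(FH,KR)=25/2, d(FH,MQ)=47/4
iteration 5: select CO,FH (d=37/4, Q=-107/2); attach at lengths (47/8, 27/8); label the merged cluster CFHO
  updated: d(CFHO,KR)=10, d(CFHO,MQ)=15/2
iteration 6: select CFHO,KR (d=10, Q=-57/2); attach at lengths (13/4, 27/4); label the merged cluster CFHKOR
  updated: d(CFHKOR,MQ)=17/4
iteration 7: select CFHKOR,MQ (d=17/4); attach at lengths (17/8, 17/8); label the merged cluster CFHKMOQR
final tree: ((((C:7/4,O:5/4):47/8,(F:7/2,H:3/2):27/8):13/4,(K:-3/4,R:19/4):27/4):17/8,(M:17/8,Q:47/8):17/8)
total length: 87/2

7/2,3/2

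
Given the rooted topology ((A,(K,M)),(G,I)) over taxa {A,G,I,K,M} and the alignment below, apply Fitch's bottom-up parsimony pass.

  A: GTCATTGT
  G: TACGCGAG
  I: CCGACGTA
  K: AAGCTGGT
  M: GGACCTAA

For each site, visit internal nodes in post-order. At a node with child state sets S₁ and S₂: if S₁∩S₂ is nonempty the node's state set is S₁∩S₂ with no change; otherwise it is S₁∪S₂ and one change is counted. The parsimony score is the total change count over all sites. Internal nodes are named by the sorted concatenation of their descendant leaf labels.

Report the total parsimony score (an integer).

[col 0] KM: children K:{A}, M:{G} ∪→ {A,G}; cost 1
[col 0] AKM: children A:{G}, KM:{A,G} ∩→ {G}; cost 0
[col 0] GI: children G:{T}, I:{C} ∪→ {C,T}; cost 1
[col 0] AGIKM: children AKM:{G}, GI:{C,T} ∪→ {C,G,T}; cost 1
[col 1] KM: children K:{A}, M:{G} ∪→ {A,G}; cost 1
[col 1] AKM: children A:{T}, KM:{A,G} ∪→ {A,G,T}; cost 1
[col 1] GI: children G:{A}, I:{C} ∪→ {A,C}; cost 1
[col 1] AGIKM: children AKM:{A,G,T}, GI:{A,C} ∩→ {A}; cost 0
[col 2] KM: children K:{G}, M:{A} ∪→ {A,G}; cost 1
[col 2] AKM: children A:{C}, KM:{A,G} ∪→ {A,C,G}; cost 1
[col 2] GI: children G:{C}, I:{G} ∪→ {C,G}; cost 1
[col 2] AGIKM: children AKM:{A,C,G}, GI:{C,G} ∩→ {C,G}; cost 0
[col 3] KM: children K:{C}, M:{C} ∩→ {C}; cost 0
[col 3] AKM: children A:{A}, KM:{C} ∪→ {A,C}; cost 1
[col 3] GI: children G:{G}, I:{A} ∪→ {A,G}; cost 1
[col 3] AGIKM: children AKM:{A,C}, GI:{A,G} ∩→ {A}; cost 0
[col 4] KM: children K:{T}, M:{C} ∪→ {C,T}; cost 1
[col 4] AKM: children A:{T}, KM:{C,T} ∩→ {T}; cost 0
[col 4] GI: children G:{C}, I:{C} ∩→ {C}; cost 0
[col 4] AGIKM: children AKM:{T}, GI:{C} ∪→ {C,T}; cost 1
[col 5] KM: children K:{G}, M:{T} ∪→ {G,T}; cost 1
[col 5] AKM: children A:{T}, KM:{G,T} ∩→ {T}; cost 0
[col 5] GI: children G:{G}, I:{G} ∩→ {G}; cost 0
[col 5] AGIKM: children AKM:{T}, GI:{G} ∪→ {G,T}; cost 1
[col 6] KM: children K:{G}, M:{A} ∪→ {A,G}; cost 1
[col 6] AKM: children A:{G}, KM:{A,G} ∩→ {G}; cost 0
[col 6] GI: children G:{A}, I:{T} ∪→ {A,T}; cost 1
[col 6] AGIKM: children AKM:{G}, GI:{A,T} ∪→ {A,G,T}; cost 1
[col 7] KM: children K:{T}, M:{A} ∪→ {A,T}; cost 1
[col 7] AKM: children A:{T}, KM:{A,T} ∩→ {T}; cost 0
[col 7] GI: children G:{G}, I:{A} ∪→ {A,G}; cost 1
[col 7] AGIKM: children AKM:{T}, GI:{A,G} ∪→ {A,G,T}; cost 1
per-site changes: [3, 3, 3, 2, 2, 2, 3, 3]; total = 21

21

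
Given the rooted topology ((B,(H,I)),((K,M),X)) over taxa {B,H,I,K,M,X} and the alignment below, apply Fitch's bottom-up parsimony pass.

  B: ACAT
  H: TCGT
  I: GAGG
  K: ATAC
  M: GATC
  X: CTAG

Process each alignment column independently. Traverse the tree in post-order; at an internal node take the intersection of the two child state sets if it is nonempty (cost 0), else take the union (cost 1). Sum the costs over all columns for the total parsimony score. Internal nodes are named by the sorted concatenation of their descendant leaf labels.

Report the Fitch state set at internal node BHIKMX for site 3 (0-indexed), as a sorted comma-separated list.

C,G,T

[col 0] HI: children H:{T}, I:{G} ∪→ {G,T}; cost 1
[col 0] BHI: children B:{A}, HI:{G,T} ∪→ {A,G,T}; cost 1
[col 0] KM: children K:{A}, M:{G} ∪→ {A,G}; cost 1
[col 0] KMX: children KM:{A,G}, X:{C} ∪→ {A,C,G}; cost 1
[col 0] BHIKMX: children BHI:{A,G,T}, KMX:{A,C,G} ∩→ {A,G}; cost 0
[col 1] HI: children H:{C}, I:{A} ∪→ {A,C}; cost 1
[col 1] BHI: children B:{C}, HI:{A,C} ∩→ {C}; cost 0
[col 1] KM: children K:{T}, M:{A} ∪→ {A,T}; cost 1
[col 1] KMX: children KM:{A,T}, X:{T} ∩→ {T}; cost 0
[col 1] BHIKMX: children BHI:{C}, KMX:{T} ∪→ {C,T}; cost 1
[col 2] HI: children H:{G}, I:{G} ∩→ {G}; cost 0
[col 2] BHI: children B:{A}, HI:{G} ∪→ {A,G}; cost 1
[col 2] KM: children K:{A}, M:{T} ∪→ {A,T}; cost 1
[col 2] KMX: children KM:{A,T}, X:{A} ∩→ {A}; cost 0
[col 2] BHIKMX: children BHI:{A,G}, KMX:{A} ∩→ {A}; cost 0
[col 3] HI: children H:{T}, I:{G} ∪→ {G,T}; cost 1
[col 3] BHI: children B:{T}, HI:{G,T} ∩→ {T}; cost 0
[col 3] KM: children K:{C}, M:{C} ∩→ {C}; cost 0
[col 3] KMX: children KM:{C}, X:{G} ∪→ {C,G}; cost 1
[col 3] BHIKMX: children BHI:{T}, KMX:{C,G} ∪→ {C,G,T}; cost 1
per-site changes: [4, 3, 2, 3]; total = 12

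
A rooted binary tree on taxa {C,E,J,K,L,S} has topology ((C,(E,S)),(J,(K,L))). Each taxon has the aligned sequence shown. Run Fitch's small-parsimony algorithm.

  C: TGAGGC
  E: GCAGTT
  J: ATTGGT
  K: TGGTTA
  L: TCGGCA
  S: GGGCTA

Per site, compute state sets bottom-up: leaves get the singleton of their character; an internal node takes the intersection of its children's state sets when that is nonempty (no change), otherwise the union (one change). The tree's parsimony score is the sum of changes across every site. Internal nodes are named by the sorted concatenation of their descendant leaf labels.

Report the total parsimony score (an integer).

[col 0] ES: children E:{G}, S:{G} ∩→ {G}; cost 0
[col 0] CES: children C:{T}, ES:{G} ∪→ {G,T}; cost 1
[col 0] KL: children K:{T}, L:{T} ∩→ {T}; cost 0
[col 0] JKL: children J:{A}, KL:{T} ∪→ {A,T}; cost 1
[col 0] CEJKLS: children CES:{G,T}, JKL:{A,T} ∩→ {T}; cost 0
[col 1] ES: children E:{C}, S:{G} ∪→ {C,G}; cost 1
[col 1] CES: children C:{G}, ES:{C,G} ∩→ {G}; cost 0
[col 1] KL: children K:{G}, L:{C} ∪→ {C,G}; cost 1
[col 1] JKL: children J:{T}, KL:{C,G} ∪→ {C,G,T}; cost 1
[col 1] CEJKLS: children CES:{G}, JKL:{C,G,T} ∩→ {G}; cost 0
[col 2] ES: children E:{A}, S:{G} ∪→ {A,G}; cost 1
[col 2] CES: children C:{A}, ES:{A,G} ∩→ {A}; cost 0
[col 2] KL: children K:{G}, L:{G} ∩→ {G}; cost 0
[col 2] JKL: children J:{T}, KL:{G} ∪→ {G,T}; cost 1
[col 2] CEJKLS: children CES:{A}, JKL:{G,T} ∪→ {A,G,T}; cost 1
[col 3] ES: children E:{G}, S:{C} ∪→ {C,G}; cost 1
[col 3] CES: children C:{G}, ES:{C,G} ∩→ {G}; cost 0
[col 3] KL: children K:{T}, L:{G} ∪→ {G,T}; cost 1
[col 3] JKL: children J:{G}, KL:{G,T} ∩→ {G}; cost 0
[col 3] CEJKLS: children CES:{G}, JKL:{G} ∩→ {G}; cost 0
[col 4] ES: children E:{T}, S:{T} ∩→ {T}; cost 0
[col 4] CES: children C:{G}, ES:{T} ∪→ {G,T}; cost 1
[col 4] KL: children K:{T}, L:{C} ∪→ {C,T}; cost 1
[col 4] JKL: children J:{G}, KL:{C,T} ∪→ {C,G,T}; cost 1
[col 4] CEJKLS: children CES:{G,T}, JKL:{C,G,T} ∩→ {G,T}; cost 0
[col 5] ES: children E:{T}, S:{A} ∪→ {A,T}; cost 1
[col 5] CES: children C:{C}, ES:{A,T} ∪→ {A,C,T}; cost 1
[col 5] KL: children K:{A}, L:{A} ∩→ {A}; cost 0
[col 5] JKL: children J:{T}, KL:{A} ∪→ {A,T}; cost 1
[col 5] CEJKLS: children CES:{A,C,T}, JKL:{A,T} ∩→ {A,T}; cost 0
per-site changes: [2, 3, 3, 2, 3, 3]; total = 16

16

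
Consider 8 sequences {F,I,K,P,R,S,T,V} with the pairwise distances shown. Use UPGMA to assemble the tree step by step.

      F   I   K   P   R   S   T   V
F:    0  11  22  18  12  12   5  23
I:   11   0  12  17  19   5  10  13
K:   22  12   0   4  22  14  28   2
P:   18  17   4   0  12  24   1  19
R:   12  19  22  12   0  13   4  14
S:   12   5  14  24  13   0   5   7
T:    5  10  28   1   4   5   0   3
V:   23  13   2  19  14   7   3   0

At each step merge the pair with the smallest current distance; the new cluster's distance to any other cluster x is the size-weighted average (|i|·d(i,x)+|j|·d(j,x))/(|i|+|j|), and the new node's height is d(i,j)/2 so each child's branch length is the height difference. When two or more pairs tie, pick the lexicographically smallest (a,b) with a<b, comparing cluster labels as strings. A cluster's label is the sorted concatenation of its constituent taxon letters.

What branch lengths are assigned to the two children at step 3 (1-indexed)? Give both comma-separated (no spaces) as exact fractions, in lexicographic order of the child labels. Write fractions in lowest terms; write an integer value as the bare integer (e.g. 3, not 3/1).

iteration 1: select P,T (d=1); attach at lengths (1/2, 1/2); label the merged cluster PT
  updated: d(F,PT)=23/2, d(I,PT)=27/2, d(K,PT)=16, d(PT,R)=8, d(PT,S)=29/2, d(PT,V)=11
iteration 2: select K,V (d=2); attach at lengths (1, 1); label the merged cluster KV
  updated: d(F,KV)=45/2, d(I,KV)=25/2, d(KV,PT)=27/2, d(KV,R)=18, d(KV,S)=21/2
iteration 3: select I,S (d=5); attach at lengths (5/2, 5/2); label the merged cluster IS
  updated: d(F,IS)=23/2, d(IS,KV)=23/2, d(IS,PT)=14, d(IS,R)=16
iteration 4: select PT,R (d=8); attach at lengths (7/2, 4); label the merged cluster PRT
  updated: d(F,PRT)=35/3, d(IS,PRT)=44/3, d(KV,PRT)=15
iteration 5: select F,IS (d=23/2); attach at lengths (23/4, 13/4); label the merged cluster FIS
  updated: d(FIS,KV)=91/6, d(FIS,PRT)=41/3
iteration 6: select FIS,PRT (d=41/3); attach at lengths (13/12, 17/6); label the merged cluster FIPRST
  updated: d(FIPRST,KV)=181/12
iteration 7: select FIPRST,KV (d=181/12); attach at lengths (17/24, 157/24); label the merged cluster FIKPRSTV
final tree: (((F:23/4,(I:5/2,S:5/2):13/4):13/12,((P:1/2,T:1/2):7/2,R:4):17/6):17/24,(K:1,V:1):157/24)
total length: 107/3

5/2,5/2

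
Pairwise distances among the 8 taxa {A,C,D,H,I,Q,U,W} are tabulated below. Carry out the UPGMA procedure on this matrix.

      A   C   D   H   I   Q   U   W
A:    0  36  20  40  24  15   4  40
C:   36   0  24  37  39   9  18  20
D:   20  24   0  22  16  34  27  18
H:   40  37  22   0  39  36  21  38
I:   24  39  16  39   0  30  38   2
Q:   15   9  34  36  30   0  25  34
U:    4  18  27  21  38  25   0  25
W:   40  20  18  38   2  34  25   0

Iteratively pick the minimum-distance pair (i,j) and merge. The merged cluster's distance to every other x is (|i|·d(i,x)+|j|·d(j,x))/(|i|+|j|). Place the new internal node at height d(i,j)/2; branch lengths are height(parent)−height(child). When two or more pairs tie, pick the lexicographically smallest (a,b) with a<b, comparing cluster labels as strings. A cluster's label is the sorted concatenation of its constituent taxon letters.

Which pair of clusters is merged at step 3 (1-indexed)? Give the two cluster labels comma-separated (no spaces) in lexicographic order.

C,Q

iteration 1: select I,W (d=2); attach at lengths (1, 1); label the merged cluster IW
  updated: d(A,IW)=32, d(C,IW)=59/2, d(D,IW)=17, d(H,IW)=77/2, d(IW,Q)=32, d(IW,U)=63/2
iteration 2: select A,U (d=4); attach at lengths (2, 2); label the merged cluster AU
  updated: d(AU,C)=27, d(AU,D)=47/2, d(AU,H)=61/2, d(AU,IW)=127/4, d(AU,Q)=20
iteration 3: select C,Q (d=9); attach at lengths (9/2, 9/2); label the merged cluster CQ
  updated: d(AU,CQ)=47/2, d(CQ,D)=29, d(CQ,H)=73/2, d(CQ,IW)=123/4
iteration 4: select D,IW (d=17); attach at lengths (17/2, 15/2); label the merged cluster DIW
  updated: d(AU,DIW)=29, d(CQ,DIW)=181/6, d(DIW,H)=33
iteration 5: select AU,CQ (d=47/2); attach at lengths (39/4, 29/4); label the merged cluster ACQU
  updated: d(ACQU,DIW)=355/12, d(ACQU,H)=67/2
iteration 6: select ACQU,DIW (d=355/12); attach at lengths (73/24, 151/24); label the merged cluster ACDIQUW
  updated: d(ACDIQUW,H)=233/7
iteration 7: select ACDIQUW,H (d=233/7); attach at lengths (311/168, 233/14); label the merged cluster ACDHIQUW
final tree: ((((A:2,U:2):39/4,(C:9/2,Q:9/2):29/4):73/24,(D:17/2,(I:1,W:1):15/2):151/24):311/168,H:233/14)
total length: 12739/168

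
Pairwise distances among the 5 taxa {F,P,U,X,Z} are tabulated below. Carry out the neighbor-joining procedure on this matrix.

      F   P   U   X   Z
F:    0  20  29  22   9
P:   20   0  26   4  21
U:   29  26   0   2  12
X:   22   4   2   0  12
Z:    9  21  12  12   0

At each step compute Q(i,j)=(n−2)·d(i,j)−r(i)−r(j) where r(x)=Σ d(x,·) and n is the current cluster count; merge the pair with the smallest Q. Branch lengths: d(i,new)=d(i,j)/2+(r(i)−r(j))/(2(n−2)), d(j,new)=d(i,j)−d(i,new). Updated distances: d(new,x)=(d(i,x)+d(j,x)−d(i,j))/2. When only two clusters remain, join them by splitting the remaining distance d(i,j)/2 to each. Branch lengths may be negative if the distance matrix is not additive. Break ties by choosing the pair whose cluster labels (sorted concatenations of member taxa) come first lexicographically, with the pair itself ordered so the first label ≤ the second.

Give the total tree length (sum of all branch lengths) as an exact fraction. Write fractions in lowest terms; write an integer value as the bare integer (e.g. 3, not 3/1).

1. join F+Z (d=9, Q=-107) ⇒ FZ; edges |F|=53/6, |Z|=1/6
  updated: d(FZ,P)=16, d(FZ,U)=16, d(FZ,X)=25/2
2. join FZ+P (d=16, Q=-117/2) ⇒ FPZ; edges |FZ|=61/8, |P|=67/8
  updated: d(FPZ,U)=13, d(FPZ,X)=1/4
3. join FPZ+U (d=13, Q=-61/4) ⇒ FPUZ; edges |FPZ|=45/8, |U|=59/8
  updated: d(FPUZ,X)=-43/8
4. join FPUZ+X (d=-43/8) ⇒ FPUXZ; edges |FPUZ|=-43/16, |X|=-43/16
final tree: ((((F:53/6,Z:1/6):61/8,P:67/8):45/8,U:59/8):-43/16,X:-43/16)
total length: 261/8

261/8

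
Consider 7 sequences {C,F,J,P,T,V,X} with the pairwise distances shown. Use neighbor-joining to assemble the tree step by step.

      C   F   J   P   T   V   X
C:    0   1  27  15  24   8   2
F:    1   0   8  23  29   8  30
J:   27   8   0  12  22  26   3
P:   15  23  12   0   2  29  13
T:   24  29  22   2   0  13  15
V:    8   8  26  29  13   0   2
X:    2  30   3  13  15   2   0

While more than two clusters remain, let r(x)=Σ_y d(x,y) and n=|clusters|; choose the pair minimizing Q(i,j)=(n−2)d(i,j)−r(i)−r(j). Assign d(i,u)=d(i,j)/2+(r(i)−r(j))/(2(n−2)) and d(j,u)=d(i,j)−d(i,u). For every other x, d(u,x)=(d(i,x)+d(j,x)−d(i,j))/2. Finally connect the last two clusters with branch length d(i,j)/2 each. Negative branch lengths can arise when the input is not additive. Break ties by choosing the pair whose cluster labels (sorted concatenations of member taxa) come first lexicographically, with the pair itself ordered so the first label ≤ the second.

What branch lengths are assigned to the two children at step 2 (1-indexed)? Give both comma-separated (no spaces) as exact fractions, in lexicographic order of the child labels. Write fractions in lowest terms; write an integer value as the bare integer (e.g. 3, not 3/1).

-23/16,39/16

step 1: merge (P,T) at d=2, Q=-189; branch lengths P→-1/10, T→21/10; new cluster PT
  updated: d(C,PT)=37/2, d(F,PT)=25, d(J,PT)=16, d(PT,V)=20, d(PT,X)=13
step 2: merge (C,F) at d=1, Q=-249/2; branch lengths C→-23/16, F→39/16; new cluster CF
  updated: d(CF,J)=17, d(CF,PT)=85/4, d(CF,V)=15/2, d(CF,X)=31/2
step 3: merge (CF,V) at d=15/2, Q=-377/4; branch lengths CF→113/24, V→67/24; new cluster CFV
  updated: d(CFV,J)=71/4, d(CFV,PT)=135/8, d(CFV,X)=5
step 4: merge (CFV,PT) at d=135/8, Q=-207/4; branch lengths CFV→55/8, PT→10; new cluster CFPTV
  updated: d(CFPTV,J)=135/16, d(CFPTV,X)=9/16
step 5: merge (CFPTV,J) at d=135/16, Q=-12; branch lengths CFPTV→3, J→87/16; new cluster CFJPTV
  updated: d(CFJPTV,X)=-39/16
step 6: merge (CFJPTV,X) at d=-39/16; branch lengths CFJPTV→-39/32, X→-39/32; new cluster CFJPTVX
final tree: (((((C:-23/16,F:39/16):113/24,V:67/24):55/8,(P:-1/10,T:21/10):10):3,J:87/16):-39/32,X:-39/32)
total length: 267/8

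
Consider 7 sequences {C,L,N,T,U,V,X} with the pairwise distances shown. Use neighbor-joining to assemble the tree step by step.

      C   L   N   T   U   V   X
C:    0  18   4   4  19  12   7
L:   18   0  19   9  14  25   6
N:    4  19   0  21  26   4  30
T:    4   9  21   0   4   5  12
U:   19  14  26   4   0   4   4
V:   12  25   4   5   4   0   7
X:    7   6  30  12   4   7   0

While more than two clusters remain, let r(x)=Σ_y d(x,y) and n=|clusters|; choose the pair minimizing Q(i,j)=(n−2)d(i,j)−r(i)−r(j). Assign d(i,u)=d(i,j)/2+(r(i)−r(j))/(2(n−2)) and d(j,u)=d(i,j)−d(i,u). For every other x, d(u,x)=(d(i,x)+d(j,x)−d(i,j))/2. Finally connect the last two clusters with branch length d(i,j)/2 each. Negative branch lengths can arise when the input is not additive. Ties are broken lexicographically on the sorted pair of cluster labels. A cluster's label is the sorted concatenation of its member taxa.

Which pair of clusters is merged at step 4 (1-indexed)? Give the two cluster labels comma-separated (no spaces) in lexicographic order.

iteration 1: select C,N (d=4, Q=-148); attach at lengths (-2, 6); label the merged cluster CN
  updated: d(CN,L)=33/2, d(CN,T)=21/2, d(CN,U)=41/2, d(CN,V)=6, d(CN,X)=33/2
iteration 2: select CN,V (d=6, Q=-93); attach at lengths (47/8, 1/8); label the merged cluster CNV
  updated: d(CNV,L)=71/4, d(CNV,T)=19/4, d(CNV,U)=37/4, d(CNV,X)=35/4
iteration 3: select L,X (d=6, Q=-119/2); attach at lengths (17/3, 1/3); label the merged cluster LX
  updated: d(CNV,LX)=41/4, d(LX,T)=15/2, d(LX,U)=6
iteration 4: select CNV,T (d=19/4, Q=-31); attach at lengths (35/8, 3/8); label the merged cluster CNTV
  updated: d(CNTV,LX)=13/2, d(CNTV,U)=17/4
iteration 5: select CNTV,LX (d=13/2, Q=-67/4); attach at lengths (19/8, 33/8); label the merged cluster CLNTVX
  updated: d(CLNTVX,U)=15/8
iteration 6: select CLNTVX,U (d=15/8); attach at lengths (15/16, 15/16); label the merged cluster CLNTUVX
final tree: (((((C:-2,N:6):47/8,V:1/8):35/8,T:3/8):19/8,(L:17/3,X:1/3):33/8):15/16,U:15/16)
total length: 233/8

CNV,T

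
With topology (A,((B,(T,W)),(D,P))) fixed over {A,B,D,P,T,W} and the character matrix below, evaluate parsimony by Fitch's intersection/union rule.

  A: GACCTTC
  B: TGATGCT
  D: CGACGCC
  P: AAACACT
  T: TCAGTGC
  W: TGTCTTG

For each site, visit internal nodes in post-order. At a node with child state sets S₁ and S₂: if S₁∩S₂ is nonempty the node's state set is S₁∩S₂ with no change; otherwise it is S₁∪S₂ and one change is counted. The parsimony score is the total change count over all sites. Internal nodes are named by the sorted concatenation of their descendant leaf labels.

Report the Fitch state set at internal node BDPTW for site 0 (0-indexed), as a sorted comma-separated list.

A,C,T

site 0, node TW: T={T} ∩ W={T} → {T} (+0)
site 0, node BTW: B={T} ∩ TW={T} → {T} (+0)
site 0, node DP: D={C} ∪ P={A} → {A,C} (+1)
site 0, node BDPTW: BTW={T} ∪ DP={A,C} → {A,C,T} (+1)
site 0, node ABDPTW: A={G} ∪ BDPTW={A,C,T} → {A,C,G,T} (+1)
site 1, node TW: T={C} ∪ W={G} → {C,G} (+1)
site 1, node BTW: B={G} ∩ TW={C,G} → {G} (+0)
site 1, node DP: D={G} ∪ P={A} → {A,G} (+1)
site 1, node BDPTW: BTW={G} ∩ DP={A,G} → {G} (+0)
site 1, node ABDPTW: A={A} ∪ BDPTW={G} → {A,G} (+1)
site 2, node TW: T={A} ∪ W={T} → {A,T} (+1)
site 2, node BTW: B={A} ∩ TW={A,T} → {A} (+0)
site 2, node DP: D={A} ∩ P={A} → {A} (+0)
site 2, node BDPTW: BTW={A} ∩ DP={A} → {A} (+0)
site 2, node ABDPTW: A={C} ∪ BDPTW={A} → {A,C} (+1)
site 3, node TW: T={G} ∪ W={C} → {C,G} (+1)
site 3, node BTW: B={T} ∪ TW={C,G} → {C,G,T} (+1)
site 3, node DP: D={C} ∩ P={C} → {C} (+0)
site 3, node BDPTW: BTW={C,G,T} ∩ DP={C} → {C} (+0)
site 3, node ABDPTW: A={C} ∩ BDPTW={C} → {C} (+0)
site 4, node TW: T={T} ∩ W={T} → {T} (+0)
site 4, node BTW: B={G} ∪ TW={T} → {G,T} (+1)
site 4, node DP: D={G} ∪ P={A} → {A,G} (+1)
site 4, node BDPTW: BTW={G,T} ∩ DP={A,G} → {G} (+0)
site 4, node ABDPTW: A={T} ∪ BDPTW={G} → {G,T} (+1)
site 5, node TW: T={G} ∪ W={T} → {G,T} (+1)
site 5, node BTW: B={C} ∪ TW={G,T} → {C,G,T} (+1)
site 5, node DP: D={C} ∩ P={C} → {C} (+0)
site 5, node BDPTW: BTW={C,G,T} ∩ DP={C} → {C} (+0)
site 5, node ABDPTW: A={T} ∪ BDPTW={C} → {C,T} (+1)
site 6, node TW: T={C} ∪ W={G} → {C,G} (+1)
site 6, node BTW: B={T} ∪ TW={C,G} → {C,G,T} (+1)
site 6, node DP: D={C} ∪ P={T} → {C,T} (+1)
site 6, node BDPTW: BTW={C,G,T} ∩ DP={C,T} → {C,T} (+0)
site 6, node ABDPTW: A={C} ∩ BDPTW={C,T} → {C} (+0)
per-site changes: [3, 3, 2, 2, 3, 3, 3]; total = 19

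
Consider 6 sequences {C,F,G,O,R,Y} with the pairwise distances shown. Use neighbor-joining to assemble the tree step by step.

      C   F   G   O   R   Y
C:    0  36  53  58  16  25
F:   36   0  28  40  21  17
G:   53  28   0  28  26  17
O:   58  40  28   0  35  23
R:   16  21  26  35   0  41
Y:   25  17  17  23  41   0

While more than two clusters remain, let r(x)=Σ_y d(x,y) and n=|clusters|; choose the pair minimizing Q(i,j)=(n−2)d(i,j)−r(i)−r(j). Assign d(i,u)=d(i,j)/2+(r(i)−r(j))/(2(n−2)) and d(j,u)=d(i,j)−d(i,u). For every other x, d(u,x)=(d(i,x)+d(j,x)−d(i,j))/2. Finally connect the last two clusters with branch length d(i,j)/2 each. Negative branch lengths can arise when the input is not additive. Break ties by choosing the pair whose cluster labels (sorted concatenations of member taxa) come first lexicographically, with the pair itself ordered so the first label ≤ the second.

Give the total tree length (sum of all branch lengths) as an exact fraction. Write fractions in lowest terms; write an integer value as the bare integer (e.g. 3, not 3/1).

78

step 1: merge (C,R) at d=16, Q=-263; branch lengths C→113/8, R→15/8; new cluster CR
  updated: d(CR,F)=41/2, d(CR,G)=63/2, d(CR,O)=77/2, d(CR,Y)=25
step 2: merge (CR,F) at d=41/2, Q=-319/2; branch lengths CR→143/12, F→103/12; new cluster CFR
  updated: d(CFR,G)=39/2, d(CFR,O)=29, d(CFR,Y)=43/4
step 3: merge (CFR,Y) at d=43/4, Q=-177/2; branch lengths CFR→15/2, Y→13/4; new cluster CFRY
  updated: d(CFRY,G)=103/8, d(CFRY,O)=165/8
step 4: merge (CFRY,G) at d=103/8, Q=-123/2; branch lengths CFRY→11/4, G→81/8; new cluster CFGRY
  updated: d(CFGRY,O)=143/8
step 5: merge (CFGRY,O) at d=143/8; branch lengths CFGRY→143/16, O→143/16; new cluster CFGORY
final tree: (((((C:113/8,R:15/8):143/12,F:103/12):15/2,Y:13/4):11/4,G:81/8):143/16,O:143/16)
total length: 78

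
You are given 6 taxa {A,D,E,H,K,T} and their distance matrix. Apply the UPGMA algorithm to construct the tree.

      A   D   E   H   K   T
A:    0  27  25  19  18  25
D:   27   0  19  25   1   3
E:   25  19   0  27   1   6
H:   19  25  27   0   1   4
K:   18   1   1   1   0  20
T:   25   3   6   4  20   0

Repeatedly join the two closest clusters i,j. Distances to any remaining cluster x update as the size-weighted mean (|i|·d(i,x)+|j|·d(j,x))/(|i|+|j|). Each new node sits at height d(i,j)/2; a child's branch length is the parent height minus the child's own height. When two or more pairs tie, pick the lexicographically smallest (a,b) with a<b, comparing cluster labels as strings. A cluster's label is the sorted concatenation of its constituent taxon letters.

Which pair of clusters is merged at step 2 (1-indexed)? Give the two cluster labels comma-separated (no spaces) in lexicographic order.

iteration 1: select D,K (d=1); attach at lengths (1/2, 1/2); label the merged cluster DK
  updated: d(A,DK)=45/2, d(DK,E)=10, d(DK,H)=13, d(DK,T)=23/2
iteration 2: select H,T (d=4); attach at lengths (2, 2); label the merged cluster HT
  updated: d(A,HT)=22, d(DK,HT)=49/4, d(E,HT)=33/2
iteration 3: select DK,E (d=10); attach at lengths (9/2, 5); label the merged cluster DEK
  updated: d(A,DEK)=70/3, d(DEK,HT)=41/3
iteration 4: select DEK,HT (d=41/3); attach at lengths (11/6, 29/6); label the merged cluster DEHKT
  updated: d(A,DEHKT)=114/5
iteration 5: select A,DEHKT (d=114/5); attach at lengths (57/5, 137/30); label the merged cluster ADEHKT
final tree: (A:57/5,(((D:1/2,K:1/2):9/2,E:5):11/6,(H:2,T:2):29/6):137/30)
total length: 557/15

H,T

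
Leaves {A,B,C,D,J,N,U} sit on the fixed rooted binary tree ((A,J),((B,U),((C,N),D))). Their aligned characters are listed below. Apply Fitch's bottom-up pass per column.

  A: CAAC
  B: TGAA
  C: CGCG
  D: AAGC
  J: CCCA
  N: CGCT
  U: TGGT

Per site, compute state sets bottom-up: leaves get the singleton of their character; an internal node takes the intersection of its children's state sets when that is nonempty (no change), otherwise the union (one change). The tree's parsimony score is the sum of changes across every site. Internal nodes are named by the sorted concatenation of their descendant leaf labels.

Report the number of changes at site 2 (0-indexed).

site 0, node AJ: A={C} ∩ J={C} → {C} (+0)
site 0, node BU: B={T} ∩ U={T} → {T} (+0)
site 0, node CN: C={C} ∩ N={C} → {C} (+0)
site 0, node CDN: CN={C} ∪ D={A} → {A,C} (+1)
site 0, node BCDNU: BU={T} ∪ CDN={A,C} → {A,C,T} (+1)
site 0, node ABCDJNU: AJ={C} ∩ BCDNU={A,C,T} → {C} (+0)
site 1, node AJ: A={A} ∪ J={C} → {A,C} (+1)
site 1, node BU: B={G} ∩ U={G} → {G} (+0)
site 1, node CN: C={G} ∩ N={G} → {G} (+0)
site 1, node CDN: CN={G} ∪ D={A} → {A,G} (+1)
site 1, node BCDNU: BU={G} ∩ CDN={A,G} → {G} (+0)
site 1, node ABCDJNU: AJ={A,C} ∪ BCDNU={G} → {A,C,G} (+1)
site 2, node AJ: A={A} ∪ J={C} → {A,C} (+1)
site 2, node BU: B={A} ∪ U={G} → {A,G} (+1)
site 2, node CN: C={C} ∩ N={C} → {C} (+0)
site 2, node CDN: CN={C} ∪ D={G} → {C,G} (+1)
site 2, node BCDNU: BU={A,G} ∩ CDN={C,G} → {G} (+0)
site 2, node ABCDJNU: AJ={A,C} ∪ BCDNU={G} → {A,C,G} (+1)
site 3, node AJ: A={C} ∪ J={A} → {A,C} (+1)
site 3, node BU: B={A} ∪ U={T} → {A,T} (+1)
site 3, node CN: C={G} ∪ N={T} → {G,T} (+1)
site 3, node CDN: CN={G,T} ∪ D={C} → {C,G,T} (+1)
site 3, node BCDNU: BU={A,T} ∩ CDN={C,G,T} → {T} (+0)
site 3, node ABCDJNU: AJ={A,C} ∪ BCDNU={T} → {A,C,T} (+1)
per-site changes: [2, 3, 4, 5]; total = 14

4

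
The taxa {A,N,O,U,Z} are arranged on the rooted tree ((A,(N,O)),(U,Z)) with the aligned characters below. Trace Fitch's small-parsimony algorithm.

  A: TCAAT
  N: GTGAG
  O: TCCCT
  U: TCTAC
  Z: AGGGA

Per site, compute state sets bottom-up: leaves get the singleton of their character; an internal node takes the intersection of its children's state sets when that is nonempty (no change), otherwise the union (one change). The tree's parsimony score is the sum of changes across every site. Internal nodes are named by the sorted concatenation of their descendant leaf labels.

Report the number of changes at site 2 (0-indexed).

site 0, node NO: N={G} ∪ O={T} → {G,T} (+1)
site 0, node ANO: A={T} ∩ NO={G,T} → {T} (+0)
site 0, node UZ: U={T} ∪ Z={A} → {A,T} (+1)
site 0, node ANOUZ: ANO={T} ∩ UZ={A,T} → {T} (+0)
site 1, node NO: N={T} ∪ O={C} → {C,T} (+1)
site 1, node ANO: A={C} ∩ NO={C,T} → {C} (+0)
site 1, node UZ: U={C} ∪ Z={G} → {C,G} (+1)
site 1, node ANOUZ: ANO={C} ∩ UZ={C,G} → {C} (+0)
site 2, node NO: N={G} ∪ O={C} → {C,G} (+1)
site 2, node ANO: A={A} ∪ NO={C,G} → {A,C,G} (+1)
site 2, node UZ: U={T} ∪ Z={G} → {G,T} (+1)
site 2, node ANOUZ: ANO={A,C,G} ∩ UZ={G,T} → {G} (+0)
site 3, node NO: N={A} ∪ O={C} → {A,C} (+1)
site 3, node ANO: A={A} ∩ NO={A,C} → {A} (+0)
site 3, node UZ: U={A} ∪ Z={G} → {A,G} (+1)
site 3, node ANOUZ: ANO={A} ∩ UZ={A,G} → {A} (+0)
site 4, node NO: N={G} ∪ O={T} → {G,T} (+1)
site 4, node ANO: A={T} ∩ NO={G,T} → {T} (+0)
site 4, node UZ: U={C} ∪ Z={A} → {A,C} (+1)
site 4, node ANOUZ: ANO={T} ∪ UZ={A,C} → {A,C,T} (+1)
per-site changes: [2, 2, 3, 2, 3]; total = 12

3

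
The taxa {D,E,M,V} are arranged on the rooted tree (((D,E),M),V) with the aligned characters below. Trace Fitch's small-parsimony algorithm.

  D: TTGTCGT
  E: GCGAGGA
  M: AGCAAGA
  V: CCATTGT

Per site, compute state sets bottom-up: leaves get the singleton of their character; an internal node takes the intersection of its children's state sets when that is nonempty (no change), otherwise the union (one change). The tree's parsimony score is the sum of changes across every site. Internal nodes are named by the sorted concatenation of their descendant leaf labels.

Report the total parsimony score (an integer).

14

[col 0] DE: children D:{T}, E:{G} ∪→ {G,T}; cost 1
[col 0] DEM: children DE:{G,T}, M:{A} ∪→ {A,G,T}; cost 1
[col 0] DEMV: children DEM:{A,G,T}, V:{C} ∪→ {A,C,G,T}; cost 1
[col 1] DE: children D:{T}, E:{C} ∪→ {C,T}; cost 1
[col 1] DEM: children DE:{C,T}, M:{G} ∪→ {C,G,T}; cost 1
[col 1] DEMV: children DEM:{C,G,T}, V:{C} ∩→ {C}; cost 0
[col 2] DE: children D:{G}, E:{G} ∩→ {G}; cost 0
[col 2] DEM: children DE:{G}, M:{C} ∪→ {C,G}; cost 1
[col 2] DEMV: children DEM:{C,G}, V:{A} ∪→ {A,C,G}; cost 1
[col 3] DE: children D:{T}, E:{A} ∪→ {A,T}; cost 1
[col 3] DEM: children DE:{A,T}, M:{A} ∩→ {A}; cost 0
[col 3] DEMV: children DEM:{A}, V:{T} ∪→ {A,T}; cost 1
[col 4] DE: children D:{C}, E:{G} ∪→ {C,G}; cost 1
[col 4] DEM: children DE:{C,G}, M:{A} ∪→ {A,C,G}; cost 1
[col 4] DEMV: children DEM:{A,C,G}, V:{T} ∪→ {A,C,G,T}; cost 1
[col 5] DE: children D:{G}, E:{G} ∩→ {G}; cost 0
[col 5] DEM: children DE:{G}, M:{G} ∩→ {G}; cost 0
[col 5] DEMV: children DEM:{G}, V:{G} ∩→ {G}; cost 0
[col 6] DE: children D:{T}, E:{A} ∪→ {A,T}; cost 1
[col 6] DEM: children DE:{A,T}, M:{A} ∩→ {A}; cost 0
[col 6] DEMV: children DEM:{A}, V:{T} ∪→ {A,T}; cost 1
per-site changes: [3, 2, 2, 2, 3, 0, 2]; total = 14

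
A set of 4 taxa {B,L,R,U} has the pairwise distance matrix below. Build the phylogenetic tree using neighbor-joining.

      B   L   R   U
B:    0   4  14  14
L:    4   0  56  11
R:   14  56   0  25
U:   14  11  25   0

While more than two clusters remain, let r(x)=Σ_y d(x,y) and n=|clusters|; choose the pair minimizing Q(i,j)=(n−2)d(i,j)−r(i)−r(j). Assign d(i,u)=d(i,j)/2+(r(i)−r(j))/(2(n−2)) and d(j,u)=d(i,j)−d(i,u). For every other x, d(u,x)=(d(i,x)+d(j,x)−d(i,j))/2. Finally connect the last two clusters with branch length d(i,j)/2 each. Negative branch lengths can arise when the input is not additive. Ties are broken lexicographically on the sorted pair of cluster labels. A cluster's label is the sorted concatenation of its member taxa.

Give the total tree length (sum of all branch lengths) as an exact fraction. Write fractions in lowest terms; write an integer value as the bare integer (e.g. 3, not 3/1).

iteration 1: select B,R (d=14, Q=-99); attach at lengths (-35/4, 91/4); label the merged cluster BR
  updated: d(BR,L)=23, d(BR,U)=25/2
iteration 2: select BR,L (d=23, Q=-93/2); attach at lengths (49/4, 43/4); label the merged cluster BLR
  updated: d(BLR,U)=1/4
iteration 3: select BLR,U (d=1/4); attach at lengths (1/8, 1/8); label the merged cluster BLRU
final tree: (((B:-35/4,R:91/4):49/4,L:43/4):1/8,U:1/8)
total length: 149/4

149/4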